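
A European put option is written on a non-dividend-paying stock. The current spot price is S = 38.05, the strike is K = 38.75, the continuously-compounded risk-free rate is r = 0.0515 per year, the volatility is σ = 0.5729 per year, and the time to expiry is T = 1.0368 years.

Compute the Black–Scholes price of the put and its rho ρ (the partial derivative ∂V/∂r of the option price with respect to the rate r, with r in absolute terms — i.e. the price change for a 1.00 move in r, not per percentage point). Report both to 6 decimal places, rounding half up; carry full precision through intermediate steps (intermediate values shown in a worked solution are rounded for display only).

price = 7.937982
ρ = -22.528280

σ√T = 0.5729·√1.0368 = 0.583346
d₁ = (ln(S/K) + (r+σ²/2)T) / (σ√T) = (ln(38.05/38.75) + (0.0515+0.5729²/2)·1.0368) / 0.583346 = (-0.018230 + 0.223542) / 0.583346 = 0.351956
d₂ = d₁ − σ√T = 0.351956 − 0.583346 = -0.231391
e^{−rT} = e^{−0.0515·1.0368} = 0.948005
N(−d₁) = 0.362436,  N(−d₂) = 0.591494
Put price V = K·e^{−rT}·N(−d₂) − S·N(−d₁) = 21.728665 − 13.790683 = 7.937982
ρ = −K·T·e^{−rT}·N(−d₂) = -22.528280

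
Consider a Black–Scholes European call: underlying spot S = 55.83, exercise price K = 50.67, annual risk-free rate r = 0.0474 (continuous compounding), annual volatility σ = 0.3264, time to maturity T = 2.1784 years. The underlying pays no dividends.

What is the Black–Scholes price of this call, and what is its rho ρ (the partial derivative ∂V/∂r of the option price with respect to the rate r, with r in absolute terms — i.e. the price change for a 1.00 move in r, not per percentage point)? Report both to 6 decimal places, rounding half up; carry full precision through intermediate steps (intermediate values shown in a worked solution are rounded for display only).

price = 15.532044
ρ = 56.681127

σ√T = 0.3264·√2.1784 = 0.481747
d₁ = (ln(S/K) + (r+σ²/2)T) / (σ√T) = (ln(55.83/50.67) + (0.0474+0.3264²/2)·2.1784) / 0.481747 = (0.096977 + 0.219296) / 0.481747 = 0.656514
d₂ = d₁ − σ√T = 0.656514 − 0.481747 = 0.174767
e^{−rT} = e^{−0.0474·2.1784} = 0.901896
N(d₁) = 0.744253,  N(d₂) = 0.569369
Call price V = S·N(d₁) − K·e^{−rT}·N(d₂) = 41.551658 − 26.019614 = 15.532044
ρ = K·T·e^{−rT}·N(d₂) = 56.681127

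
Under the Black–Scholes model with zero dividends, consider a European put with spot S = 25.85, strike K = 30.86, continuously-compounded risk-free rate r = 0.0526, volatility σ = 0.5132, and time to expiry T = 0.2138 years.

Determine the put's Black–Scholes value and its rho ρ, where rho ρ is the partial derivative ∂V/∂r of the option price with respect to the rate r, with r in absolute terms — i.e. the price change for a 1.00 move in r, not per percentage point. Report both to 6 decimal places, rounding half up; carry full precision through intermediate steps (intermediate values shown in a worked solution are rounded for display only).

price = 5.614732
ρ = -5.175311

σ√T = 0.5132·√0.2138 = 0.237296
d₁ = (ln(S/K) + (r+σ²/2)T) / (σ√T) = (ln(25.85/30.86) + (0.0526+0.5132²/2)·0.2138) / 0.237296 = (-0.177150 + 0.039401) / 0.237296 = -0.580497
d₂ = d₁ − σ√T = -0.580497 − 0.237296 = -0.817793
e^{−rT} = e^{−0.0526·0.2138} = 0.988817
N(−d₁) = 0.719210,  N(−d₂) = 0.793262
Put price V = K·e^{−rT}·N(−d₂) − S·N(−d₁) = 24.206318 − 18.591586 = 5.614732
ρ = −K·T·e^{−rT}·N(−d₂) = -5.175311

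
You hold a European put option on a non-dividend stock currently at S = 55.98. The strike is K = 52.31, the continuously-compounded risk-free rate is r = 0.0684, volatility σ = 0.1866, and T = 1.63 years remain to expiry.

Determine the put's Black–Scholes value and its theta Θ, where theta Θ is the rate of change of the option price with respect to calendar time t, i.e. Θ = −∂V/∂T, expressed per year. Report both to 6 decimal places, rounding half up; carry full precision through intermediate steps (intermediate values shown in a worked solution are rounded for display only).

price = 1.585566
Θ = -0.273744

σ√T = 0.1866·√1.63 = 0.238235
d₁ = (ln(S/K) + (r+σ²/2)T) / (σ√T) = (ln(55.98/52.31) + (0.0684+0.1866²/2)·1.63) / 0.238235 = (0.067807 + 0.139870) / 0.238235 = 0.871731
d₂ = d₁ − σ√T = 0.871731 − 0.238235 = 0.633496
e^{−rT} = e^{−0.0684·1.63} = 0.894499
N(−d₁) = 0.191677,  N(−d₂) = 0.263205
Put price V = K·e^{−rT}·N(−d₂) − S·N(−d₁) = 12.315671 − 10.730105 = 1.585566
φ(d₁) = (1/√(2π))·e^{−d₁²/2} = 0.272833
Θ = −S·φ(d₁)·σ/(2√T) + r·K·e^{−rT}·N(−d₂) = −1.116136 + 0.842392 = -0.273744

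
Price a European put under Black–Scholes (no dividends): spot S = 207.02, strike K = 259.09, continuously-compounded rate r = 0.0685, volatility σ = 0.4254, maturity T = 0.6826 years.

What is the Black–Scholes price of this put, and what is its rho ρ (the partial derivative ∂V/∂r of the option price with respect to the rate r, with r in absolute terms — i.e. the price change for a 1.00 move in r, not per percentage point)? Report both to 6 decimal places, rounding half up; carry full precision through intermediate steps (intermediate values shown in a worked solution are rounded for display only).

σ√T = 0.4254·√0.6826 = 0.351464
d₁ = (ln(S/K) + (r+σ²/2)T) / (σ√T) = (ln(207.02/259.09) + (0.0685+0.4254²/2)·0.6826) / 0.351464 = (-0.224360 + 0.108522) / 0.351464 = -0.329589
d₂ = d₁ − σ√T = -0.329589 − 0.351464 = -0.681053
e^{−rT} = e^{−0.0685·0.6826} = 0.954318
N(−d₁) = 0.629145,  N(−d₂) = 0.752081
Put price V = K·e^{−rT}·N(−d₂) − S·N(−d₁) = 185.955251 − 130.245535 = 55.709716
ρ = −K·T·e^{−rT}·N(−d₂) = -126.933054

price = 55.709716
ρ = -126.933054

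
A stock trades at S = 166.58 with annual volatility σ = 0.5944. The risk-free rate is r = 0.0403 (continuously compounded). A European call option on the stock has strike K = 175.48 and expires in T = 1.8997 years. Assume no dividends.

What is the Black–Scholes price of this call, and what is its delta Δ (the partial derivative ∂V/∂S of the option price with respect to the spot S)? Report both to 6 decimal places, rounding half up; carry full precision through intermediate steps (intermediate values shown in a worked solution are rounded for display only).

price = 54.357037
Δ = 0.669867

σ√T = 0.5944·√1.8997 = 0.819259
d₁ = (ln(S/K) + (r+σ²/2)T) / (σ√T) = (ln(166.58/175.48) + (0.0403+0.5944²/2)·1.8997) / 0.819259 = (-0.052049 + 0.412151) / 0.819259 = 0.439545
d₂ = d₁ − σ√T = 0.439545 − 0.819259 = -0.379714
e^{−rT} = e^{−0.0403·1.8997} = 0.926299
N(d₁) = 0.669867,  N(d₂) = 0.352079
Call price V = S·N(d₁) − K·e^{−rT}·N(d₂) = 111.586390 − 57.229354 = 54.357037
Δ = N(d₁) = 0.669867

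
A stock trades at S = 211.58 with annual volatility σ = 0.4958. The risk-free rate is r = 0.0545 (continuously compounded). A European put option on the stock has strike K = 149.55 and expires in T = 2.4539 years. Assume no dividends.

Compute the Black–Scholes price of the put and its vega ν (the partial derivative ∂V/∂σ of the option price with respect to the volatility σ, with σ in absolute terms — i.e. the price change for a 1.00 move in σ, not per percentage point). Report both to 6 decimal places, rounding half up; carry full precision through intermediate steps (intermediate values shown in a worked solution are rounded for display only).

price = 20.287102
ν = 79.615156

σ√T = 0.4958·√2.4539 = 0.776667
d₁ = (ln(S/K) + (r+σ²/2)T) / (σ√T) = (ln(211.58/149.55) + (0.0545+0.4958²/2)·2.4539) / 0.776667 = (0.346972 + 0.435344) / 0.776667 = 1.007273
d₂ = d₁ − σ√T = 1.007273 − 0.776667 = 0.230606
e^{−rT} = e^{−0.0545·2.4539} = 0.874820
N(−d₁) = 0.156902,  N(−d₂) = 0.408811
Put price V = K·e^{−rT}·N(−d₂) − S·N(−d₁) = 53.484384 − 33.197282 = 20.287102
φ(d₁) = (1/√(2π))·e^{−d₁²/2} = 0.240211
ν = S·φ(d₁)·√T = 79.615156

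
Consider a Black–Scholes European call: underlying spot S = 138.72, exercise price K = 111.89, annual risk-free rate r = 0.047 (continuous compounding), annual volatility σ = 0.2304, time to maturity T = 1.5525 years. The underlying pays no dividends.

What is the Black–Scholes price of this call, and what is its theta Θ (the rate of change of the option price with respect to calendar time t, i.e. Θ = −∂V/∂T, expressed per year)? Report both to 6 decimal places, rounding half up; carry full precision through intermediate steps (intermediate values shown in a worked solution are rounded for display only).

σ√T = 0.2304·√1.5525 = 0.287077
d₁ = (ln(S/K) + (r+σ²/2)T) / (σ√T) = (ln(138.72/111.89) + (0.047+0.2304²/2)·1.5525) / 0.287077 = (0.214941 + 0.114174) / 0.287077 = 1.146436
d₂ = d₁ − σ√T = 1.146436 − 0.287077 = 0.859359
e^{−rT} = e^{−0.047·1.5525} = 0.929631
N(d₁) = 0.874193,  N(d₂) = 0.804929
Call price V = S·N(d₁) − K·e^{−rT}·N(d₂) = 121.268001 − 83.725811 = 37.542190
φ(d₁) = (1/√(2π))·e^{−d₁²/2} = 0.206781
Θ = −S·φ(d₁)·σ/(2√T) − r·K·e^{−rT}·N(d₂) = −2.652075 − 3.935113 = -6.587188

price = 37.542190
Θ = -6.587188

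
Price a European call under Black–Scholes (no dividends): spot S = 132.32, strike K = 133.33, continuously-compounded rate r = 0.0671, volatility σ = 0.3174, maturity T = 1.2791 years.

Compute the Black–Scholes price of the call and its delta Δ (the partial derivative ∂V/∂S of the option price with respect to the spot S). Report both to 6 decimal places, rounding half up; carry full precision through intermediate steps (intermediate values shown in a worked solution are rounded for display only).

σ√T = 0.3174·√1.2791 = 0.358971
d₁ = (ln(S/K) + (r+σ²/2)T) / (σ√T) = (ln(132.32/133.33) + (0.0671+0.3174²/2)·1.2791) / 0.358971 = (-0.007604 + 0.150258) / 0.358971 = 0.397396
d₂ = d₁ − σ√T = 0.397396 − 0.358971 = 0.038425
e^{−rT} = e^{−0.0671·1.2791} = 0.917752
N(d₁) = 0.654462,  N(d₂) = 0.515326
Call price V = S·N(d₁) − K·e^{−rT}·N(d₂) = 86.598453 − 63.057278 = 23.541175
Δ = N(d₁) = 0.654462

price = 23.541175
Δ = 0.654462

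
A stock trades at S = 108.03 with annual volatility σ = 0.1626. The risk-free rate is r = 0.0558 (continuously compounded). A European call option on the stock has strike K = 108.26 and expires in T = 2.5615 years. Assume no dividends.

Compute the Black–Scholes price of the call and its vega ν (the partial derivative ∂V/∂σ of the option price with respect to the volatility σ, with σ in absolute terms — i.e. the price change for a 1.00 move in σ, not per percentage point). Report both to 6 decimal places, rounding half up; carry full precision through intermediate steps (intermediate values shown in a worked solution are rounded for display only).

price = 19.025814
ν = 55.065478

σ√T = 0.1626·√2.5615 = 0.260236
d₁ = (ln(S/K) + (r+σ²/2)T) / (σ√T) = (ln(108.03/108.26) + (0.0558+0.1626²/2)·2.5615) / 0.260236 = (-0.002127 + 0.176793) / 0.260236 = 0.671184
d₂ = d₁ − σ√T = 0.671184 − 0.260236 = 0.410948
e^{−rT} = e^{−0.0558·2.5615} = 0.866813
N(d₁) = 0.748948,  N(d₂) = 0.659445
Call price V = S·N(d₁) − K·e^{−rT}·N(d₂) = 80.908888 − 61.883073 = 19.025814
φ(d₁) = (1/√(2π))·e^{−d₁²/2} = 0.318484
ν = S·φ(d₁)·√T = 55.065478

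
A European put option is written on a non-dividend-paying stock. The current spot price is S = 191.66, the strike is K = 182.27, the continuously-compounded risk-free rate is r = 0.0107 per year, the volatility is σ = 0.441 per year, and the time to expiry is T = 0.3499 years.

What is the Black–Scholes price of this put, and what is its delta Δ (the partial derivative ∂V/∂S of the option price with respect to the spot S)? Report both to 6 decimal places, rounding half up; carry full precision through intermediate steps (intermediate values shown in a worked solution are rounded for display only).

σ√T = 0.441·√0.3499 = 0.260862
d₁ = (ln(S/K) + (r+σ²/2)T) / (σ√T) = (ln(191.66/182.27) + (0.0107+0.441²/2)·0.3499) / 0.260862 = (0.050234 + 0.037768) / 0.260862 = 0.337352
d₂ = d₁ − σ√T = 0.337352 − 0.260862 = 0.076490
e^{−rT} = e^{−0.0107·0.3499} = 0.996263
N(−d₁) = 0.367926,  N(−d₂) = 0.469515
Put price V = K·e^{−rT}·N(−d₂) − S·N(−d₁) = 85.258626 − 70.516661 = 14.741965
Δ = −N(−d₁) = -0.367926

price = 14.741965
Δ = -0.367926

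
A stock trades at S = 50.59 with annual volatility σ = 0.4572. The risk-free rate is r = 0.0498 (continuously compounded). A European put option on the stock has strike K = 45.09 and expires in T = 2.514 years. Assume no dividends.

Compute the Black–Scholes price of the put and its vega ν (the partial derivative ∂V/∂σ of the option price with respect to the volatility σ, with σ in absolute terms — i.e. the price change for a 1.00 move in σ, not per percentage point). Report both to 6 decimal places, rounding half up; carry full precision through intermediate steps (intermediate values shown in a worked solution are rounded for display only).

price = 8.046684
ν = 25.153128

σ√T = 0.4572·√2.514 = 0.724918
d₁ = (ln(S/K) + (r+σ²/2)T) / (σ√T) = (ln(50.59/45.09) + (0.0498+0.4572²/2)·2.514) / 0.724918 = (0.115093 + 0.387950) / 0.724918 = 0.693932
d₂ = d₁ − σ√T = 0.693932 − 0.724918 = -0.030986
e^{−rT} = e^{−0.0498·2.514} = 0.882323
N(−d₁) = 0.243862,  N(−d₂) = 0.512360
Put price V = K·e^{−rT}·N(−d₂) − S·N(−d₁) = 20.383687 − 12.337003 = 8.046684
φ(d₁) = (1/√(2π))·e^{−d₁²/2} = 0.313577
ν = S·φ(d₁)·√T = 25.153128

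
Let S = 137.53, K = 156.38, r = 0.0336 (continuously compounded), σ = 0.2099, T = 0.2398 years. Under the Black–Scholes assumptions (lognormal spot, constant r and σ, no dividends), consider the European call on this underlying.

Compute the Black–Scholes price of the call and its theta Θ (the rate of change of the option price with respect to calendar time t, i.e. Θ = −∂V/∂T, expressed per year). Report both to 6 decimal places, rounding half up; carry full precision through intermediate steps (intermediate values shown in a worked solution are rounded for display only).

σ√T = 0.2099·√0.2398 = 0.102787
d₁ = (ln(S/K) + (r+σ²/2)T) / (σ√T) = (ln(137.53/156.38) + (0.0336+0.2099²/2)·0.2398) / 0.102787 = (-0.128447 + 0.013340) / 0.102787 = -1.119863
d₂ = d₁ − σ√T = -1.119863 − 0.102787 = -1.222650
e^{−rT} = e^{−0.0336·0.2398} = 0.991975
N(d₁) = 0.131386,  N(d₂) = 0.110731
Call price V = S·N(d₁) − K·e^{−rT}·N(d₂) = 18.069532 − 17.177160 = 0.892371
φ(d₁) = (1/√(2π))·e^{−d₁²/2} = 0.213102
Θ = −S·φ(d₁)·σ/(2√T) − r·K·e^{−rT}·N(d₂) = −6.281199 − 0.577153 = -6.858352

price = 0.892371
Θ = -6.858352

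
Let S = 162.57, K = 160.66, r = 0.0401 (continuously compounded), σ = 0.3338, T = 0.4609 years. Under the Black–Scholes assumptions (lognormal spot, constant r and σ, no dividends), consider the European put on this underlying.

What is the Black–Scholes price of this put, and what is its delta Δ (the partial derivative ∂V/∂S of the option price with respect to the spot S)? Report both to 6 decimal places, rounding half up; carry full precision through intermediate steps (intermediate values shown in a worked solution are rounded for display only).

price = 12.149496
Δ = -0.402448

σ√T = 0.3338·√0.4609 = 0.226616
d₁ = (ln(S/K) + (r+σ²/2)T) / (σ√T) = (ln(162.57/160.66) + (0.0401+0.3338²/2)·0.4609) / 0.226616 = (0.011818 + 0.044159) / 0.226616 = 0.247016
d₂ = d₁ − σ√T = 0.247016 − 0.226616 = 0.020401
e^{−rT} = e^{−0.0401·0.4609} = 0.981688
N(−d₁) = 0.402448,  N(−d₂) = 0.491862
Put price V = K·e^{−rT}·N(−d₂) − S·N(−d₁) = 77.575433 − 65.425938 = 12.149496
Δ = −N(−d₁) = -0.402448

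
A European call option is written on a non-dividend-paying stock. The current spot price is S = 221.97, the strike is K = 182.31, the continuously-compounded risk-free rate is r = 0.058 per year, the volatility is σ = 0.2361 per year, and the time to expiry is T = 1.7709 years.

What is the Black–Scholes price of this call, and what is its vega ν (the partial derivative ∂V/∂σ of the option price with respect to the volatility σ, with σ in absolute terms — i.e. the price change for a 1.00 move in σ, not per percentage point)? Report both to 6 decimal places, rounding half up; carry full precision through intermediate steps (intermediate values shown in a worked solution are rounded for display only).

price = 62.876253
ν = 63.609285

σ√T = 0.2361·√1.7709 = 0.314190
d₁ = (ln(S/K) + (r+σ²/2)T) / (σ√T) = (ln(221.97/182.31) + (0.058+0.2361²/2)·1.7709) / 0.314190 = (0.196834 + 0.152070) / 0.314190 = 1.110485
d₂ = d₁ − σ√T = 1.110485 − 0.314190 = 0.796294
e^{−rT} = e^{−0.058·1.7709} = 0.902387
N(d₁) = 0.866605,  N(d₂) = 0.787069
Call price V = S·N(d₁) − K·e^{−rT}·N(d₂) = 192.360291 − 129.484037 = 62.876253
φ(d₁) = (1/√(2π))·e^{−d₁²/2} = 0.215342
ν = S·φ(d₁)·√T = 63.609285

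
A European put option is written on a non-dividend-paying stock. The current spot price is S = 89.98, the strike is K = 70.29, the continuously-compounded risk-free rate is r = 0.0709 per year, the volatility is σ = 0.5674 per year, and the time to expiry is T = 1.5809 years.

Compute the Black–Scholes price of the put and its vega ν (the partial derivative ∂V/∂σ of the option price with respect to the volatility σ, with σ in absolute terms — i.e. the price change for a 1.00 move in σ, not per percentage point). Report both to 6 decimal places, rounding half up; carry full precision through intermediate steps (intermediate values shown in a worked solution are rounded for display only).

σ√T = 0.5674·√1.5809 = 0.713414
d₁ = (ln(S/K) + (r+σ²/2)T) / (σ√T) = (ln(89.98/70.29) + (0.0709+0.5674²/2)·1.5809) / 0.713414 = (0.246958 + 0.366565) / 0.713414 = 0.859982
d₂ = d₁ − σ√T = 0.859982 − 0.713414 = 0.146569
e^{−rT} = e^{−0.0709·1.5809} = 0.893968
N(−d₁) = 0.194899,  N(−d₂) = 0.441736
Put price V = K·e^{−rT}·N(−d₂) − S·N(−d₁) = 27.757374 − 17.537046 = 10.220328
φ(d₁) = (1/√(2π))·e^{−d₁²/2} = 0.275622
ν = S·φ(d₁)·√T = 31.182629

price = 10.220328
ν = 31.182629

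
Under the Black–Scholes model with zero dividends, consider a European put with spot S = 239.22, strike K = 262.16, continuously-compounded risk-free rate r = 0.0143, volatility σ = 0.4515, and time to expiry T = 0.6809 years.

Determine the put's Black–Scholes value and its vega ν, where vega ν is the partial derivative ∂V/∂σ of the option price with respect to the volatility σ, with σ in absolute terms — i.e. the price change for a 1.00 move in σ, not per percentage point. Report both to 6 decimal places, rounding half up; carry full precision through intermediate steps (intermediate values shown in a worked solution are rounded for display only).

σ√T = 0.4515·√0.6809 = 0.372563
d₁ = (ln(S/K) + (r+σ²/2)T) / (σ√T) = (ln(239.22/262.16) + (0.0143+0.4515²/2)·0.6809) / 0.372563 = (-0.091571 + 0.079138) / 0.372563 = -0.033372
d₂ = d₁ − σ√T = -0.033372 − 0.372563 = -0.405934
e^{−rT} = e^{−0.0143·0.6809} = 0.990310
N(−d₁) = 0.513311,  N(−d₂) = 0.657605
Put price V = K·e^{−rT}·N(−d₂) − S·N(−d₁) = 170.727146 − 122.794224 = 47.932922
φ(d₁) = (1/√(2π))·e^{−d₁²/2} = 0.398720
ν = S·φ(d₁)·√T = 78.705918

price = 47.932922
ν = 78.705918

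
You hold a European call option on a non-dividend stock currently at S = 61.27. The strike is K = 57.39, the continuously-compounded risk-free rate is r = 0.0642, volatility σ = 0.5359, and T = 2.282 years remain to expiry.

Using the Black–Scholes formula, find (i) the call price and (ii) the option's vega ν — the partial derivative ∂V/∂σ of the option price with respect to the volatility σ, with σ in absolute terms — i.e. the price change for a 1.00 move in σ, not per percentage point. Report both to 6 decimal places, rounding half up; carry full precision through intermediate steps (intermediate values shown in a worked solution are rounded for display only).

σ√T = 0.5359·√2.282 = 0.809546
d₁ = (ln(S/K) + (r+σ²/2)T) / (σ√T) = (ln(61.27/57.39) + (0.0642+0.5359²/2)·2.282) / 0.809546 = (0.065420 + 0.474187) / 0.809546 = 0.666555
d₂ = d₁ − σ√T = 0.666555 − 0.809546 = -0.142991
e^{−rT} = e^{−0.0642·2.282} = 0.863722
N(d₁) = 0.747472,  N(d₂) = 0.443149
Call price V = S·N(d₁) − K·e^{−rT}·N(d₂) = 45.797599 − 21.966437 = 23.831162
φ(d₁) = (1/√(2π))·e^{−d₁²/2} = 0.319472
ν = S·φ(d₁)·√T = 29.569105

price = 23.831162
ν = 29.569105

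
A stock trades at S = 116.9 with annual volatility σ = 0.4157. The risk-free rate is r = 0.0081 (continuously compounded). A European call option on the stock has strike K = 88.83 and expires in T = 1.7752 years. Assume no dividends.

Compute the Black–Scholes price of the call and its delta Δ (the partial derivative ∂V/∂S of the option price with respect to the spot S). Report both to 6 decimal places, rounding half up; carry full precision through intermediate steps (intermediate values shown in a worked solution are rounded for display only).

price = 39.841202
Δ = 0.787760

σ√T = 0.4157·√1.7752 = 0.553865
d₁ = (ln(S/K) + (r+σ²/2)T) / (σ√T) = (ln(116.9/88.83) + (0.0081+0.4157²/2)·1.7752) / 0.553865 = (0.274594 + 0.167762) / 0.553865 = 0.798673
d₂ = d₁ − σ√T = 0.798673 − 0.553865 = 0.244808
e^{−rT} = e^{−0.0081·1.7752} = 0.985724
N(d₁) = 0.787760,  N(d₂) = 0.596697
Call price V = S·N(d₁) − K·e^{−rT}·N(d₂) = 92.089131 − 52.247929 = 39.841202
Δ = N(d₁) = 0.787760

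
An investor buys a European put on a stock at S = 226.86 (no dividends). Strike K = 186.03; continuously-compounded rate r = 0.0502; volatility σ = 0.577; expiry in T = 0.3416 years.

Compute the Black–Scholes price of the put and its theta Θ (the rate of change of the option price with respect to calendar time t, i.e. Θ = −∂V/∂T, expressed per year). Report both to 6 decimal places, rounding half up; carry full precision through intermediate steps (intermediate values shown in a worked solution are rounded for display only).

σ√T = 0.577·√0.3416 = 0.337237
d₁ = (ln(S/K) + (r+σ²/2)T) / (σ√T) = (ln(226.86/186.03) + (0.0502+0.577²/2)·0.3416) / 0.337237 = (0.198425 + 0.074013) / 0.337237 = 0.807853
d₂ = d₁ − σ√T = 0.807853 − 0.337237 = 0.470617
e^{−rT} = e^{−0.0502·0.3416} = 0.982998
N(−d₁) = 0.209588,  N(−d₂) = 0.318957
Put price V = K·e^{−rT}·N(−d₂) − S·N(−d₁) = 58.326785 − 47.547024 = 10.779761
φ(d₁) = (1/√(2π))·e^{−d₁²/2} = 0.287868
Θ = −S·φ(d₁)·σ/(2√T) + r·K·e^{−rT}·N(−d₂) = −32.235821 + 2.928005 = -29.307816

price = 10.779761
Θ = -29.307816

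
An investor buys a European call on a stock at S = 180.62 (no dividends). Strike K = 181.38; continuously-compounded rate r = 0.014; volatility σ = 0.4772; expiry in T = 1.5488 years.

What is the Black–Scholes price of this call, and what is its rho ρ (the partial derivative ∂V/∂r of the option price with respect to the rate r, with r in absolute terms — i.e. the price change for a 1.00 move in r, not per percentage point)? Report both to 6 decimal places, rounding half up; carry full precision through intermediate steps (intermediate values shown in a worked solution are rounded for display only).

price = 43.389889
ρ = 108.458034

σ√T = 0.4772·√1.5488 = 0.593879
d₁ = (ln(S/K) + (r+σ²/2)T) / (σ√T) = (ln(180.62/181.38) + (0.014+0.4772²/2)·1.5488) / 0.593879 = (-0.004199 + 0.198029) / 0.593879 = 0.326380
d₂ = d₁ − σ√T = 0.326380 − 0.593879 = -0.267499
e^{−rT} = e^{−0.014·1.5488} = 0.978550
N(d₁) = 0.627932,  N(d₂) = 0.394543
Call price V = S·N(d₁) − K·e^{−rT}·N(d₂) = 113.417029 − 70.027140 = 43.389889
ρ = K·T·e^{−rT}·N(d₂) = 108.458034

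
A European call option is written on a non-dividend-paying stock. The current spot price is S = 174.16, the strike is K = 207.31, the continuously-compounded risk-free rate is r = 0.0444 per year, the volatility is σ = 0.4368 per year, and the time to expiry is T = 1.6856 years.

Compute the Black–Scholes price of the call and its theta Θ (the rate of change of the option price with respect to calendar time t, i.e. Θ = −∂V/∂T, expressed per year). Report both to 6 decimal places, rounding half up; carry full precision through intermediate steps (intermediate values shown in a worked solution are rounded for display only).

price = 32.421010
Θ = -14.379739

σ√T = 0.4368·√1.6856 = 0.567100
d₁ = (ln(S/K) + (r+σ²/2)T) / (σ√T) = (ln(174.16/207.31) + (0.0444+0.4368²/2)·1.6856) / 0.567100 = (-0.174241 + 0.235642) / 0.567100 = 0.108272
d₂ = d₁ − σ√T = 0.108272 − 0.567100 = -0.458828
e^{−rT} = e^{−0.0444·1.6856} = 0.927891
N(d₁) = 0.543110,  N(d₂) = 0.323179
Call price V = S·N(d₁) − K·e^{−rT}·N(d₂) = 94.588056 − 62.167045 = 32.421010
φ(d₁) = (1/√(2π))·e^{−d₁²/2} = 0.396611
Θ = −S·φ(d₁)·σ/(2√T) − r·K·e^{−rT}·N(d₂) = −11.619522 − 2.760217 = -14.379739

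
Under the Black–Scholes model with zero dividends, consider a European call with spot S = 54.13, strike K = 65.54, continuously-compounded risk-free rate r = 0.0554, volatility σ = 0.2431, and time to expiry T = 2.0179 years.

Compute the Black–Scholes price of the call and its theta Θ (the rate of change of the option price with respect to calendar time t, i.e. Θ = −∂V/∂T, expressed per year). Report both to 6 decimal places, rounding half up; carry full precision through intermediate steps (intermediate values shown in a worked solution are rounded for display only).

σ√T = 0.2431·√2.0179 = 0.345330
d₁ = (ln(S/K) + (r+σ²/2)T) / (σ√T) = (ln(54.13/65.54) + (0.0554+0.2431²/2)·2.0179) / 0.345330 = (-0.191272 + 0.171418) / 0.345330 = -0.057492
d₂ = d₁ − σ√T = -0.057492 − 0.345330 = -0.402823
e^{−rT} = e^{−0.0554·2.0179} = 0.894231
N(d₁) = 0.477076,  N(d₂) = 0.343539
Call price V = S·N(d₁) − K·e^{−rT}·N(d₂) = 25.824149 − 20.134106 = 5.690043
φ(d₁) = (1/√(2π))·e^{−d₁²/2} = 0.398283
Θ = −S·φ(d₁)·σ/(2√T) − r·K·e^{−rT}·N(d₂) = −1.844741 − 1.115429 = -2.960171

price = 5.690043
Θ = -2.960171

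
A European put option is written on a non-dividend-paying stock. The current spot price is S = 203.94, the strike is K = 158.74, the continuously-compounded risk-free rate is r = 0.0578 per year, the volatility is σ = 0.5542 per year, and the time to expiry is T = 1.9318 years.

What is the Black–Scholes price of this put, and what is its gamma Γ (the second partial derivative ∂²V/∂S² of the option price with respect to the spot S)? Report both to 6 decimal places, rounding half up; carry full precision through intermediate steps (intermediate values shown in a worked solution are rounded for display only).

σ√T = 0.5542·√1.9318 = 0.770278
d₁ = (ln(S/K) + (r+σ²/2)T) / (σ√T) = (ln(203.94/158.74) + (0.0578+0.5542²/2)·1.9318) / 0.770278 = (0.250558 + 0.408322) / 0.770278 = 0.855380
d₂ = d₁ − σ√T = 0.855380 − 0.770278 = 0.085102
e^{−rT} = e^{−0.0578·1.9318} = 0.894350
N(−d₁) = 0.196170,  N(−d₂) = 0.466090
Put price V = K·e^{−rT}·N(−d₂) − S·N(−d₁) = 66.170428 − 40.006999 = 26.163429
φ(d₁) = (1/√(2π))·e^{−d₁²/2} = 0.276713
Γ = φ(d₁) / (S·σ·√T) = 0.001761

price = 26.163429
Γ = 0.001761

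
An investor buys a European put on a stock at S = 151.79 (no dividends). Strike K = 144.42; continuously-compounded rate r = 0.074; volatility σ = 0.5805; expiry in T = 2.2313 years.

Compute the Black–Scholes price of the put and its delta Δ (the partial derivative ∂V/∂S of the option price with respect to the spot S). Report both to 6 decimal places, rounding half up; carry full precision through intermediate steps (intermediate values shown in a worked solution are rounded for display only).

price = 32.624306
Δ = -0.247816

σ√T = 0.5805·√2.2313 = 0.867124
d₁ = (ln(S/K) + (r+σ²/2)T) / (σ√T) = (ln(151.79/144.42) + (0.074+0.5805²/2)·2.2313) / 0.867124 = (0.049772 + 0.541068) / 0.867124 = 0.681379
d₂ = d₁ − σ√T = 0.681379 − 0.867124 = -0.185745
e^{−rT} = e^{−0.074·2.2313} = 0.847795
N(−d₁) = 0.247816,  N(−d₂) = 0.573677
Put price V = K·e^{−rT}·N(−d₂) − S·N(−d₁) = 70.240253 − 37.615946 = 32.624306
Δ = −N(−d₁) = -0.247816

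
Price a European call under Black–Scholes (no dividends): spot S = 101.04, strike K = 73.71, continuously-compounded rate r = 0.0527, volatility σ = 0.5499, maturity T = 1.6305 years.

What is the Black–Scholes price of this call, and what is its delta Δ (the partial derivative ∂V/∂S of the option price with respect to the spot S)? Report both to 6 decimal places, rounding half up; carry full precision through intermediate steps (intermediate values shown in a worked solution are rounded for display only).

σ√T = 0.5499·√1.6305 = 0.702173
d₁ = (ln(S/K) + (r+σ²/2)T) / (σ√T) = (ln(101.04/73.71) + (0.0527+0.5499²/2)·1.6305) / 0.702173 = (0.315378 + 0.332451) / 0.702173 = 0.922606
d₂ = d₁ − σ√T = 0.922606 − 0.702173 = 0.220433
e^{−rT} = e^{−0.0527·1.6305} = 0.917661
N(d₁) = 0.821894,  N(d₂) = 0.587233
Call price V = S·N(d₁) − K·e^{−rT}·N(d₂) = 83.044133 − 39.720895 = 43.323238
Δ = N(d₁) = 0.821894

price = 43.323238
Δ = 0.821894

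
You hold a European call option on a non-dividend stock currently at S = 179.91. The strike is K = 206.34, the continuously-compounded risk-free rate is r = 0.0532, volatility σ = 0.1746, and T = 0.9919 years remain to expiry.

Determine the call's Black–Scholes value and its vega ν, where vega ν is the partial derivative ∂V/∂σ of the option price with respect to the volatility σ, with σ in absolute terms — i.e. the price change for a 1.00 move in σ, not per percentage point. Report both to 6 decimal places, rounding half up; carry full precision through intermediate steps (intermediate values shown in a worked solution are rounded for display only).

price = 6.596361
ν = 66.043574

σ√T = 0.1746·√0.9919 = 0.173891
d₁ = (ln(S/K) + (r+σ²/2)T) / (σ√T) = (ln(179.91/206.34) + (0.0532+0.1746²/2)·0.9919) / 0.173891 = (-0.137069 + 0.067888) / 0.173891 = -0.397837
d₂ = d₁ − σ√T = -0.397837 − 0.173891 = -0.571728
e^{−rT} = e^{−0.0532·0.9919} = 0.948599
N(d₁) = 0.345375,  N(d₂) = 0.283753
Call price V = S·N(d₁) − K·e^{−rT}·N(d₂) = 62.136475 − 55.540113 = 6.596361
φ(d₁) = (1/√(2π))·e^{−d₁²/2} = 0.368588
ν = S·φ(d₁)·√T = 66.043574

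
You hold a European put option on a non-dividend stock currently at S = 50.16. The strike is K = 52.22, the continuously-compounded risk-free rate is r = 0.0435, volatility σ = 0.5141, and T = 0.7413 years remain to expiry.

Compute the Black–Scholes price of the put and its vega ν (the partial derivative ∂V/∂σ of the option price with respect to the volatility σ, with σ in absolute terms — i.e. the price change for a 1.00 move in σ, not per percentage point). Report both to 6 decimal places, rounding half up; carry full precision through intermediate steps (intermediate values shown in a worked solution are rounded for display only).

σ√T = 0.5141·√0.7413 = 0.442634
d₁ = (ln(S/K) + (r+σ²/2)T) / (σ√T) = (ln(50.16/52.22) + (0.0435+0.5141²/2)·0.7413) / 0.442634 = (-0.040248 + 0.130209) / 0.442634 = 0.203241
d₂ = d₁ − σ√T = 0.203241 − 0.442634 = -0.239393
e^{−rT} = e^{−0.0435·0.7413} = 0.968268
N(−d₁) = 0.419473,  N(−d₂) = 0.594600
Put price V = K·e^{−rT}·N(−d₂) − S·N(−d₁) = 30.064707 − 21.040787 = 9.023920
φ(d₁) = (1/√(2π))·e^{−d₁²/2} = 0.390787
ν = S·φ(d₁)·√T = 16.876988

price = 9.023920
ν = 16.876988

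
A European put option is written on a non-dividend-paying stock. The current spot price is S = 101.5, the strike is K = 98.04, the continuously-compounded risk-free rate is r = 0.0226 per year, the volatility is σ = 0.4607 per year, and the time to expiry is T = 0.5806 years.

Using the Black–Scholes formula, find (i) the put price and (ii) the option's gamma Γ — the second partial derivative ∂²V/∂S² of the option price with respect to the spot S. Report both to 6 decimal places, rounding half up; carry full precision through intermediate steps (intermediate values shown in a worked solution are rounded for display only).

price = 11.569337
Γ = 0.010666

σ√T = 0.4607·√0.5806 = 0.351040
d₁ = (ln(S/K) + (r+σ²/2)T) / (σ√T) = (ln(101.5/98.04) + (0.0226+0.4607²/2)·0.5806) / 0.351040 = (0.034683 + 0.074736) / 0.351040 = 0.311701
d₂ = d₁ − σ√T = 0.311701 − 0.351040 = -0.039340
e^{−rT} = e^{−0.0226·0.5806} = 0.986964
N(−d₁) = 0.377634,  N(−d₂) = 0.515690
Put price V = K·e^{−rT}·N(−d₂) − S·N(−d₁) = 49.899195 − 38.329858 = 11.569337
φ(d₁) = (1/√(2π))·e^{−d₁²/2} = 0.380025
Γ = φ(d₁) / (S·σ·√T) = 0.010666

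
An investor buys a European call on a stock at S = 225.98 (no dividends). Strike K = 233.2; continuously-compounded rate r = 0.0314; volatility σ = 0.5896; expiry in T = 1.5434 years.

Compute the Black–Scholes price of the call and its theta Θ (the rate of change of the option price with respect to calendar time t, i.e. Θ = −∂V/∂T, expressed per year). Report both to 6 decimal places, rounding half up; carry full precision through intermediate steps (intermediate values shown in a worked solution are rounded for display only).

price = 65.966148
Θ = -22.382156

σ√T = 0.5896·√1.5434 = 0.732482
d₁ = (ln(S/K) + (r+σ²/2)T) / (σ√T) = (ln(225.98/233.2) + (0.0314+0.5896²/2)·1.5434) / 0.732482 = (-0.031450 + 0.316727) / 0.732482 = 0.389467
d₂ = d₁ − σ√T = 0.389467 − 0.732482 = -0.343015
e^{−rT} = e^{−0.0314·1.5434} = 0.952693
N(d₁) = 0.651535,  N(d₂) = 0.365794
Call price V = S·N(d₁) − K·e^{−rT}·N(d₂) = 147.233803 − 81.267655 = 65.966148
φ(d₁) = (1/√(2π))·e^{−d₁²/2} = 0.369804
Θ = −S·φ(d₁)·σ/(2√T) − r·K·e^{−rT}·N(d₂) = −19.830351 − 2.551804 = -22.382156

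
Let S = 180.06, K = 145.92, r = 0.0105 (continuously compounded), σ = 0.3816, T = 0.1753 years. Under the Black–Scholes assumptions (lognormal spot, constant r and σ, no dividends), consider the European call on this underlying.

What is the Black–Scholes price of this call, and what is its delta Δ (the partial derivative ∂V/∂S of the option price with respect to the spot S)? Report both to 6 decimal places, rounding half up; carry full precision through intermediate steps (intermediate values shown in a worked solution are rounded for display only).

price = 35.517016
Δ = 0.920321

σ√T = 0.3816·√0.1753 = 0.159772
d₁ = (ln(S/K) + (r+σ²/2)T) / (σ√T) = (ln(180.06/145.92) + (0.0105+0.3816²/2)·0.1753) / 0.159772 = (0.210232 + 0.014604) / 0.159772 = 1.407233
d₂ = d₁ − σ√T = 1.407233 − 0.159772 = 1.247461
e^{−rT} = e^{−0.0105·0.1753} = 0.998161
N(d₁) = 0.920321,  N(d₂) = 0.893886
Call price V = S·N(d₁) − K·e^{−rT}·N(d₂) = 165.712969 − 130.195953 = 35.517016
Δ = N(d₁) = 0.920321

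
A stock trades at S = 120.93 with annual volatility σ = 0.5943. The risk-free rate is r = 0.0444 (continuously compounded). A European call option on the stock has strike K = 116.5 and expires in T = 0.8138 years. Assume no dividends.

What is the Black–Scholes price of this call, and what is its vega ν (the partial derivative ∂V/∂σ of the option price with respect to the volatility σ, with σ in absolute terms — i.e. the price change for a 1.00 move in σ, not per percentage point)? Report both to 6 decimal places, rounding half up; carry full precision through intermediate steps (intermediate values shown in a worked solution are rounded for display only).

price = 29.160876
ν = 40.093419

σ√T = 0.5943·√0.8138 = 0.536123
d₁ = (ln(S/K) + (r+σ²/2)T) / (σ√T) = (ln(120.93/116.5) + (0.0444+0.5943²/2)·0.8138) / 0.536123 = (0.037321 + 0.179847) / 0.536123 = 0.405070
d₂ = d₁ − σ√T = 0.405070 − 0.536123 = -0.131053
e^{−rT} = e^{−0.0444·0.8138} = 0.964512
N(d₁) = 0.657287,  N(d₂) = 0.447867
Call price V = S·N(d₁) − K·e^{−rT}·N(d₂) = 79.485707 − 50.324832 = 29.160876
φ(d₁) = (1/√(2π))·e^{−d₁²/2} = 0.367519
ν = S·φ(d₁)·√T = 40.093419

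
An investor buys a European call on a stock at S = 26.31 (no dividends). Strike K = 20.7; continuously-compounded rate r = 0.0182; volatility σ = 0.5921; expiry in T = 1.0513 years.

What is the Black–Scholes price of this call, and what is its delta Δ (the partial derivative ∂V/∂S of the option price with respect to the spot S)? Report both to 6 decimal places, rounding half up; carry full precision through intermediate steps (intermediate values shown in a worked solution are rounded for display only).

price = 9.040737
Δ = 0.767331

σ√T = 0.5921·√1.0513 = 0.607097
d₁ = (ln(S/K) + (r+σ²/2)T) / (σ√T) = (ln(26.31/20.7) + (0.0182+0.5921²/2)·1.0513) / 0.607097 = (0.239815 + 0.203417) / 0.607097 = 0.730085
d₂ = d₁ − σ√T = 0.730085 − 0.607097 = 0.122988
e^{−rT} = e^{−0.0182·1.0513} = 0.981048
N(d₁) = 0.767331,  N(d₂) = 0.548942
Call price V = S·N(d₁) − K·e^{−rT}·N(d₂) = 20.188475 − 11.147739 = 9.040737
Δ = N(d₁) = 0.767331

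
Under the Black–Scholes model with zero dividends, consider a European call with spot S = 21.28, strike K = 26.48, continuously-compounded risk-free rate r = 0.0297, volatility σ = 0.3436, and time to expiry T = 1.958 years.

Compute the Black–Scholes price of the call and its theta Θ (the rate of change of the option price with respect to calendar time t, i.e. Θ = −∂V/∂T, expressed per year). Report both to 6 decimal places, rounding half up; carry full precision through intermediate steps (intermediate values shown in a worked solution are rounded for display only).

σ√T = 0.3436·√1.958 = 0.480795
d₁ = (ln(S/K) + (r+σ²/2)T) / (σ√T) = (ln(21.28/26.48) + (0.0297+0.3436²/2)·1.958) / 0.480795 = (-0.218622 + 0.173734) / 0.480795 = -0.093362
d₂ = d₁ − σ√T = -0.093362 − 0.480795 = -0.574156
e^{−rT} = e^{−0.0297·1.958} = 0.943506
N(d₁) = 0.462808,  N(d₂) = 0.282931
Call price V = S·N(d₁) − K·e^{−rT}·N(d₂) = 9.848557 − 7.068760 = 2.779797
φ(d₁) = (1/√(2π))·e^{−d₁²/2} = 0.397207
Θ = −S·φ(d₁)·σ/(2√T) − r·K·e^{−rT}·N(d₂) = −1.037781 − 0.209942 = -1.247723

price = 2.779797
Θ = -1.247723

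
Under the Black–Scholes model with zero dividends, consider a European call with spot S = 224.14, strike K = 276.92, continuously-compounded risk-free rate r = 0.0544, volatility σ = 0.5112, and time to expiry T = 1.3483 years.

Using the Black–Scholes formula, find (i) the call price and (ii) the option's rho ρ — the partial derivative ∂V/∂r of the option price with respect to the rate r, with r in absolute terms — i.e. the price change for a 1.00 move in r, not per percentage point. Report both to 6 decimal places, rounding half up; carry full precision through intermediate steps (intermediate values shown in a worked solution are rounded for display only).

σ√T = 0.5112·√1.3483 = 0.593587
d₁ = (ln(S/K) + (r+σ²/2)T) / (σ√T) = (ln(224.14/276.92) + (0.0544+0.5112²/2)·1.3483) / 0.593587 = (-0.211458 + 0.249520) / 0.593587 = 0.064123
d₂ = d₁ − σ√T = 0.064123 − 0.593587 = -0.529464
e^{−rT} = e^{−0.0544·1.3483} = 0.929278
N(d₁) = 0.525564,  N(d₂) = 0.298242
Call price V = S·N(d₁) − K·e^{−rT}·N(d₂) = 117.799839 − 76.748228 = 41.051611
ρ = K·T·e^{−rT}·N(d₂) = 103.479636

price = 41.051611
ρ = 103.479636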